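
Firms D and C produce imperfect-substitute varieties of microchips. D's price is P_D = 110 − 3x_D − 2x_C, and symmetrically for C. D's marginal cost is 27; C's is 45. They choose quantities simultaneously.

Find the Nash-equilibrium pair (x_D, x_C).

Firm D's profit: π = x_D(110 − 3x_D − 2x_C) − 27x_D.
∂π/∂x_D = 83 − 6x_D − 2x_C = 0 ⇒ x_D = 83/6 − (1/3)x_C.
Similarly x_C = 65/6 − (1/3)x_D.
Plugging x_C into D's best response: x_D = 83/6 − (1/3)(65/6 − (1/3)x_D) ⇒ (8/9)x_D = 92/9, so x_D = 11.5.
Then x_C = 65/6 − (1/3)·11.5 = 7.

11.5, 7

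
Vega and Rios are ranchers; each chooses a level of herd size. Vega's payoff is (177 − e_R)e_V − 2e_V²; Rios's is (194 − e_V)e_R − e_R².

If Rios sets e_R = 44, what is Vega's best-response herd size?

33.25

Expanding Vega's payoff: 177e_V − e_Re_V − 2e_V².
∂π/∂e_V = 177 − e_R − 4e_V = 0, so e_V = 44.25 − 0.25e_R.
At e_R = 44: e_V = 44.25 − 0.25·44 = 33.25.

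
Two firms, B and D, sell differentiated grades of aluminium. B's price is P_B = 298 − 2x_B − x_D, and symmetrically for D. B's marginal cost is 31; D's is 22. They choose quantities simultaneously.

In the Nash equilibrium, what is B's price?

Firm B's profit: π = x_B(298 − 2x_B − x_D) − 31x_B.
∂π/∂x_B = 267 − 4x_B − x_D = 0 ⇒ x_B = 66.75 − 0.25x_D.
Similarly x_D = 69 − 0.25x_B.
Substituting the second reaction function into the first: x_B = 66.75 − 0.25(69 − 0.25x_B), which gives 0.9375x_B = 49.5 ⇒ x_B = 52.8.
Then x_D = 69 − 0.25·52.8 = 55.8.
P_B = 298 − 2·52.8 − 55.8 = 136.6.

136.6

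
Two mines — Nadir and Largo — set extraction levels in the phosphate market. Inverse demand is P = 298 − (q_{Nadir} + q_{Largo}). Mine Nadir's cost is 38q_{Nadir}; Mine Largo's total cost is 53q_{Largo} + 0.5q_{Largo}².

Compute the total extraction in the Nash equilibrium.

153

Mine Nadir's profit: π = q_{Nadir}(298 − (q_{Nadir} + q_{Largo})) − 38q_{Nadir}.
∂π/∂q_{Nadir} = 260 − 2q_{Nadir} − q_{Largo} = 0, so q_{Nadir} = 130 − 0.5q_{Largo}.
For Largo: ∂π/∂q_{Largo} = 245 − 3q_{Largo} − q_{Nadir} = 0 ⇒ q_{Largo} = 245/3 − (1/3)q_{Nadir}.
Substituting the second reaction function into the first: q_{Nadir} = 130 − 0.5(245/3 − (1/3)q_{Nadir}), which gives (5/6)q_{Nadir} = 535/6 ⇒ q_{Nadir} = 107.
Then q_{Largo} = 245/3 − (1/3)·107 = 46.
Total extraction: 107 + 46 = 153.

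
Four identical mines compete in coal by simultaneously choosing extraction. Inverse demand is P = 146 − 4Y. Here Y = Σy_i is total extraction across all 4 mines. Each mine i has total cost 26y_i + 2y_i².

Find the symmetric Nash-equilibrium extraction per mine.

A representative mine's profit is π_i = y_i(146 − 4Y) − 26y_i − 2y_i², with Y = y_i + Σ_{j≠i} y_j.
First-order condition: 120 − 12y_i − 4Σ_{j≠i} y_j = 0.
With identical mines, set every y_j = y: then 120 − 12y − 12y = 0, i.e. y = 120/24 = 5.

5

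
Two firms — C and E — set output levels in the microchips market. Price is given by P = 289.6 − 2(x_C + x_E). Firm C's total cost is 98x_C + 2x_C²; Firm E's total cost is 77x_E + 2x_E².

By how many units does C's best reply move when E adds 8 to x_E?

-2

Firm C's profit: π = x_C(289.6 − 2(x_C + x_E)) − 98x_C − 2x_C².
∂π/∂x_C = 191.6 − 8x_C − 2x_E = 0, so x_C = 23.95 − 0.25x_E.
The reaction-function slope is −0.25, so an 8-unit rise in x_E moves x_C by −0.25 × 8 = −2. C's best response falls — the actions are strategic substitutes.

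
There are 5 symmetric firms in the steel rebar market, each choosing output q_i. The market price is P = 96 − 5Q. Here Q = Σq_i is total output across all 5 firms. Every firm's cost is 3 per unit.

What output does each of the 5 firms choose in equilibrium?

A representative firm's profit is π_i = q_i(96 − 5Q) − 3q_i, with Q = q_i + Σ_{j≠i} q_j.
First-order condition: 93 − 10q_i − 5Σ_{j≠i} q_j = 0.
With identical firms, set every q_j = q: then 93 − 10q − 20q = 0, i.e. q = 93/30 = 3.1.

3.1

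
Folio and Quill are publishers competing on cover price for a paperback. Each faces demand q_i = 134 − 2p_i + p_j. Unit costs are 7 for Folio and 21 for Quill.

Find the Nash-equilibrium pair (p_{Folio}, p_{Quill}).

Folio's profit: π = (p_{Folio} − 7)(134 − 2p_{Folio} + p_{Quill}).
∂π/∂p_{Folio} = 148 − 4p_{Folio} + p_{Quill} = 0 ⇒ p_{Folio} = 37 + 0.25p_{Quill}.
Similarly p_{Quill} = 44 + 0.25p_{Folio}.
Solving the two reaction functions simultaneously: (1 − (0.25)(0.25))p_{Folio} = 37 + 0.25·44, so 0.9375p_{Folio} = 48 and p_{Folio} = 51.2.
Then p_{Quill} = 44 + 0.25·51.2 = 56.8.

51.2, 56.8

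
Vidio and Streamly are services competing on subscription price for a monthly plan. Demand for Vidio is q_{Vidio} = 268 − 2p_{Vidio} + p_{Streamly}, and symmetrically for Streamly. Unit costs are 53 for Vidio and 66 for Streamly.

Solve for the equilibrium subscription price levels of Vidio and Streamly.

126.4, 131.6

Vidio's profit: π = (p_{Vidio} − 53)(268 − 2p_{Vidio} + p_{Streamly}).
∂π/∂p_{Vidio} = 374 − 4p_{Vidio} + p_{Streamly} = 0 ⇒ p_{Vidio} = 93.5 + 0.25p_{Streamly}.
Similarly p_{Streamly} = 100 + 0.25p_{Vidio}.
Plugging p_{Streamly} into Vidio's best response: p_{Vidio} = 93.5 + 0.25(100 + 0.25p_{Vidio}) ⇒ 0.9375p_{Vidio} = 118.5, so p_{Vidio} = 126.4.
Then p_{Streamly} = 100 + 0.25·126.4 = 131.6.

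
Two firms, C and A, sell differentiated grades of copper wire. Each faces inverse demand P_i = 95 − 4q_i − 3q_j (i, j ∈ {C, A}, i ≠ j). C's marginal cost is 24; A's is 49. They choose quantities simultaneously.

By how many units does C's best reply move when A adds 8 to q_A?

Firm C's profit: π = q_C(95 − 4q_C − 3q_A) − 24q_C.
∂π/∂q_C = 71 − 8q_C − 3q_A = 0 ⇒ q_C = 8.875 − 0.375q_A.
The reaction-function slope is −0.375, so an 8-unit rise in q_A moves q_C by −0.375 × 8 = −3. C's best response falls — the actions are strategic substitutes.

-3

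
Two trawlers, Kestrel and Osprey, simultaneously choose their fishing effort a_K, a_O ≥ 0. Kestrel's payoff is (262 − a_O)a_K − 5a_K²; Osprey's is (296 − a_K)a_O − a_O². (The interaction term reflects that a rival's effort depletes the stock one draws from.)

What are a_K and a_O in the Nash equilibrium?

12, 142

Expanding Kestrel's payoff: 262a_K − a_Oa_K − 5a_K².
∂π/∂a_K = 262 − a_O − 10a_K = 0, so a_K = 26.2 − 0.1a_O.
Likewise for Osprey: a_O = 148 − 0.5a_K.
Substituting the second reaction function into the first: a_K = 26.2 − 0.1(148 − 0.5a_K), which gives 0.95a_K = 11.4 ⇒ a_K = 12.
Then a_O = 148 − 0.5·12 = 142.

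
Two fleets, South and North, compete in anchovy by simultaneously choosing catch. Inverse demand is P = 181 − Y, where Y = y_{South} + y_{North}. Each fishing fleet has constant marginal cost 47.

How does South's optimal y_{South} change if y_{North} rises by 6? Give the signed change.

Fishing fleet South's profit: π = y_{South}(181 − (y_{South} + y_{North})) − 47y_{South}.
∂π/∂y_{South} = 134 − 2y_{South} − y_{North} = 0, so y_{South} = 67 − 0.5y_{North}.
The reaction-function slope is −0.5, so a 6-unit rise in y_{North} moves y_{South} by −0.5 × 6 = −3. South's best response falls — the actions are strategic substitutes.

-3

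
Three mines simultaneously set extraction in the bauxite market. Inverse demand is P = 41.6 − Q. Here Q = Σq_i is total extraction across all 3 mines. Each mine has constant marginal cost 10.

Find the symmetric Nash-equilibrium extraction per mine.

7.9

A representative mine's profit is π_i = q_i(41.6 − Q) − 10q_i, with Q = q_i + Σ_{j≠i} q_j.
First-order condition: 31.6 − 2q_i − Σ_{j≠i} q_j = 0.
In a symmetric equilibrium every mine chooses the same q, so Σ_{j≠i} q_j = 2q. The condition becomes 31.6 − 4q = 0, giving q = 31.6/4 = 7.9.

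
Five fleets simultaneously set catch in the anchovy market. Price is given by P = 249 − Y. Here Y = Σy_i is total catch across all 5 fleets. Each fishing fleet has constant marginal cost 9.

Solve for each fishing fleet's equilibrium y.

A representative fishing fleet's profit is π_i = y_i(249 − Y) − 9y_i, with Y = y_i + Σ_{j≠i} y_j.
First-order condition: 240 − 2y_i − Σ_{j≠i} y_j = 0.
With identical fishing fleets, set every y_j = y: then 240 − 2y − 4y = 0, i.e. y = 240/6 = 40.

40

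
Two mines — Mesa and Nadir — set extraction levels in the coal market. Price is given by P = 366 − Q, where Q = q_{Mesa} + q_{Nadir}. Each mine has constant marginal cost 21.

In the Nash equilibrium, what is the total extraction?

230

Mine Mesa's profit: π = q_{Mesa}(366 − (q_{Mesa} + q_{Nadir})) − 21q_{Mesa}.
∂π/∂q_{Mesa} = 345 − 2q_{Mesa} − q_{Nadir} = 0, so q_{Mesa} = 172.5 − 0.5q_{Nadir}.
By symmetry q_{Nadir} = q_{Mesa}; substituting into the reaction function, 1.5q_{Mesa} = 172.5 and q_{Mesa} = 115.
Total extraction: 115 + 115 = 230.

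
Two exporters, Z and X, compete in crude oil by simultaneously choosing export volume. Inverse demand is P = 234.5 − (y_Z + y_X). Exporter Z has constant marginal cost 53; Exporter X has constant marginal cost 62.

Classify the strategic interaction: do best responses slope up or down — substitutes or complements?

strategic substitutes

Exporter Z's profit: π = y_Z(234.5 − (y_Z + y_X)) − 53y_Z.
∂π/∂y_Z = 181.5 − 2y_Z − y_X = 0, so y_Z = 90.75 − 0.5y_X.
The best-response slope dy_Z/dy_X = −0.5 < 0: the reaction function is downward-sloping, so the choices are strategic substitutes.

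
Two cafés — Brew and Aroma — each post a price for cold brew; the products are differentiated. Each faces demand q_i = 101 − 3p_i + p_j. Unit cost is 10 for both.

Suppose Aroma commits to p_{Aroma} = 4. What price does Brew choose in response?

22.5

Brew's profit: π = (p_{Brew} − 10)(101 − 3p_{Brew} + p_{Aroma}).
∂π/∂p_{Brew} = 131 − 6p_{Brew} + p_{Aroma} = 0 ⇒ p_{Brew} = 131/6 + (1/6)p_{Aroma}.
At p_{Aroma} = 4: p_{Brew} = 131/6 + (1/6)·4 = 22.5.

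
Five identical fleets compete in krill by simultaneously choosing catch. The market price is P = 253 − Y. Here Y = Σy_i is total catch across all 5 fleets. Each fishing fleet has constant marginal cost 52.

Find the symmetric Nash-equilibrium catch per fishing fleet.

33.5

A representative fishing fleet's profit is π_i = y_i(253 − Y) − 52y_i, with Y = y_i + Σ_{j≠i} y_j.
First-order condition: 201 − 2y_i − Σ_{j≠i} y_j = 0.
In a symmetric equilibrium every fishing fleet chooses the same y, so Σ_{j≠i} y_j = 4y. The condition becomes 201 − 6y = 0, giving y = 201/6 = 33.5.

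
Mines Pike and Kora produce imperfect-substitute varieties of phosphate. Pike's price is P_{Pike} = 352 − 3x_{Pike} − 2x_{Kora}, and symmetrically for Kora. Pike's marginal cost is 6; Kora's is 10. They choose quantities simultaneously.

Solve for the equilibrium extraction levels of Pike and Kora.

43.5, 42.5

Mine Pike's profit: π = x_{Pike}(352 − 3x_{Pike} − 2x_{Kora}) − 6x_{Pike}.
∂π/∂x_{Pike} = 346 − 6x_{Pike} − 2x_{Kora} = 0 ⇒ x_{Pike} = 173/3 − (1/3)x_{Kora}.
Similarly x_{Kora} = 57 − (1/3)x_{Pike}.
Substituting the second reaction function into the first: x_{Pike} = 173/3 − (1/3)(57 − (1/3)x_{Pike}), which gives (8/9)x_{Pike} = 116/3 ⇒ x_{Pike} = 43.5.
Then x_{Kora} = 57 − (1/3)·43.5 = 42.5.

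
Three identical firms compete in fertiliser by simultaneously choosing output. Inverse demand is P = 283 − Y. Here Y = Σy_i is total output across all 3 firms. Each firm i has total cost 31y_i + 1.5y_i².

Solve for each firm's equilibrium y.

36

A representative firm's profit is π_i = y_i(283 − Y) − 31y_i − 1.5y_i², with Y = y_i + Σ_{j≠i} y_j.
First-order condition: 252 − 5y_i − Σ_{j≠i} y_j = 0.
Imposing symmetry (y_j = y for all j) turns Σ_{j≠i} y_j into 2y, so 252 = 7y and y = 36.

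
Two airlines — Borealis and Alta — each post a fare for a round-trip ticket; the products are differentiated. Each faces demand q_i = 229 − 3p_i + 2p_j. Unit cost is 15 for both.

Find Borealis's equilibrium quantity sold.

160.5

Borealis's profit: π = (p_{Borealis} − 15)(229 − 3p_{Borealis} + 2p_{Alta}).
∂π/∂p_{Borealis} = 274 − 6p_{Borealis} + 2p_{Alta} = 0 ⇒ p_{Borealis} = 137/3 + (1/3)p_{Alta}.
The game is symmetric, so in equilibrium p_{Alta} = p_{Borealis}: the reaction function gives (2/3)p_{Borealis} = 137/3, hence p_{Borealis} = 68.5.
q_{Borealis} = 229 − 3·68.5 + 2·68.5 = 160.5.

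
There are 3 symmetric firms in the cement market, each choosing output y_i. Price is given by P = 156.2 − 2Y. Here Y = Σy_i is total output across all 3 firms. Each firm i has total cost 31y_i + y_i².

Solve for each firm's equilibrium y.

12.52

A representative firm's profit is π_i = y_i(156.2 − 2Y) − 31y_i − y_i², with Y = y_i + Σ_{j≠i} y_j.
First-order condition: 125.2 − 6y_i − 2Σ_{j≠i} y_j = 0.
Imposing symmetry (y_j = y for all j) turns Σ_{j≠i} y_j into 2y, so 125.2 = 10y and y = 12.52.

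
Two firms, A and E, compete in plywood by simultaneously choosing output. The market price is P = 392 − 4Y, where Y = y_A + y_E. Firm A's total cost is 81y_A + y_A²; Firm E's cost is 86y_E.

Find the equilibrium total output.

48.125

Firm A's profit: π = y_A(392 − 4(y_A + y_E)) − 81y_A − y_A².
∂π/∂y_A = 311 − 10y_A − 4y_E = 0, so y_A = 31.1 − 0.4y_E.
For E: ∂π/∂y_E = 306 − 8y_E − 4y_A = 0 ⇒ y_E = 38.25 − 0.5y_A.
Plugging y_E into A's best response: y_A = 31.1 − 0.4(38.25 − 0.5y_A) ⇒ 0.8y_A = 15.8, so y_A = 19.75.
Then y_E = 38.25 − 0.5·19.75 = 28.375.
Total output: 19.75 + 28.375 = 48.125.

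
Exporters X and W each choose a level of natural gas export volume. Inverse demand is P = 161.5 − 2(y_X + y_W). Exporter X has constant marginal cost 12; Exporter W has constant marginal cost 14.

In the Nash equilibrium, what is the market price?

Exporter X's profit: π = y_X(161.5 − 2(y_X + y_W)) − 12y_X.
∂π/∂y_X = 149.5 − 4y_X − 2y_W = 0, so y_X = 37.375 − 0.5y_W.
By the same steps for W: y_W = 36.875 − 0.5y_X.
Solving the two reaction functions simultaneously: (1 − (−0.5)(−0.5))y_X = 37.375 − 0.5·36.875, so 0.75y_X = 18.9375 and y_X = 25.25.
Then y_W = 36.875 − 0.5·25.25 = 24.25.
Equilibrium price: P = 161.5 − 2·49.5 = 62.5.

62.5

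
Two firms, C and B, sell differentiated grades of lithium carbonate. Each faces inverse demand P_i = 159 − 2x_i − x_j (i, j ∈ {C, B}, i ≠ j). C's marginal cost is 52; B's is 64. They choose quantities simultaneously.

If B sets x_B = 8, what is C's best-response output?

24.75

Firm C's profit: π = x_C(159 − 2x_C − x_B) − 52x_C.
∂π/∂x_C = 107 − 4x_C − x_B = 0 ⇒ x_C = 26.75 − 0.25x_B.
At x_B = 8: x_C = 26.75 − 0.25·8 = 24.75.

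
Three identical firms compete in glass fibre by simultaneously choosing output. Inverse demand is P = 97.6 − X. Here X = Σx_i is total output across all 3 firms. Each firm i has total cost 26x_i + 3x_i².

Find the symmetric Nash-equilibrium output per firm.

A representative firm's profit is π_i = x_i(97.6 − X) − 26x_i − 3x_i², with X = x_i + Σ_{j≠i} x_j.
First-order condition: 71.6 − 8x_i − Σ_{j≠i} x_j = 0.
Imposing symmetry (x_j = x for all j) turns Σ_{j≠i} x_j into 2x, so 71.6 = 10x and x = 7.16.

7.16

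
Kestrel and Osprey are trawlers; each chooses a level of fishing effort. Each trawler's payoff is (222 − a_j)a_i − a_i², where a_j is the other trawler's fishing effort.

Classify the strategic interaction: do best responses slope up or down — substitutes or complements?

Kestrel's payoff is (222 − a_O)a_K − a_K².
∂π/∂a_K = 222 − a_O − 2a_K = 0, so a_K = 111 − 0.5a_O.
The best-response slope da_K/da_O = −0.5 < 0: the reaction function is downward-sloping, so the choices are strategic substitutes.

strategic substitutes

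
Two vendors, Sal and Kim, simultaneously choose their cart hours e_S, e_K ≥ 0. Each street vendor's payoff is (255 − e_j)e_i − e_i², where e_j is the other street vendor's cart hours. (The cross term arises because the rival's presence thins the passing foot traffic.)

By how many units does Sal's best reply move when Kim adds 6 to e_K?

-3

Sal's payoff is (255 − e_K)e_S − e_S².
∂π/∂e_S = 255 − e_K − 2e_S = 0, so e_S = 127.5 − 0.5e_K.
The reaction-function slope is −0.5, so a 6-unit rise in e_K moves e_S by −0.5 × 6 = −3. Sal's best response falls — the actions are strategic substitutes.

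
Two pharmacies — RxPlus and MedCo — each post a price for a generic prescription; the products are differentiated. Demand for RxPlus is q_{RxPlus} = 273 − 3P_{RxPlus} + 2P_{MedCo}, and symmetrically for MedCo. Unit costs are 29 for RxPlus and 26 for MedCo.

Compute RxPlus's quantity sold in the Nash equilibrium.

RxPlus's profit: π = (P_{RxPlus} − 29)(273 − 3P_{RxPlus} + 2P_{MedCo}).
∂π/∂P_{RxPlus} = 360 − 6P_{RxPlus} + 2P_{MedCo} = 0 ⇒ P_{RxPlus} = 60 + (1/3)P_{MedCo}.
Similarly P_{MedCo} = 58.5 + (1/3)P_{RxPlus}.
Solving the two reaction functions simultaneously: (1 − (1/3)(1/3))P_{RxPlus} = 60 + (1/3)·58.5, so (8/9)P_{RxPlus} = 79.5 and P_{RxPlus} = 89.4375.
Then P_{MedCo} = 58.5 + (1/3)·89.4375 = 88.3125.
q_{RxPlus} = 273 − 3·89.4375 + 2·88.3125 = 181.3125.

181.3125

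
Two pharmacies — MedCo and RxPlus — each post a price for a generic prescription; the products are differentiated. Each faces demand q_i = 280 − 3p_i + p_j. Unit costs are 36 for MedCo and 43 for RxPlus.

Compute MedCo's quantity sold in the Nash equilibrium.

126.6

MedCo's profit: π = (p_{MedCo} − 36)(280 − 3p_{MedCo} + p_{RxPlus}).
∂π/∂p_{MedCo} = 388 − 6p_{MedCo} + p_{RxPlus} = 0 ⇒ p_{MedCo} = 194/3 + (1/6)p_{RxPlus}.
Similarly p_{RxPlus} = 409/6 + (1/6)p_{MedCo}.
Solving the two reaction functions simultaneously: (1 − (1/6)(1/6))p_{MedCo} = 194/3 + (1/6)·(409/6), so (35/36)p_{MedCo} = 2737/36 and p_{MedCo} = 78.2.
Then p_{RxPlus} = 409/6 + (1/6)·78.2 = 81.2.
q_{MedCo} = 280 − 3·78.2 + 81.2 = 126.6.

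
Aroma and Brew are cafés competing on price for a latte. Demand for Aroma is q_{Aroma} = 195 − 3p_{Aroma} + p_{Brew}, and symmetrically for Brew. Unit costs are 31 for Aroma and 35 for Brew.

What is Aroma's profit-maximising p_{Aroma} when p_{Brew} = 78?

61

Aroma's profit: π = (p_{Aroma} − 31)(195 − 3p_{Aroma} + p_{Brew}).
∂π/∂p_{Aroma} = 288 − 6p_{Aroma} + p_{Brew} = 0 ⇒ p_{Aroma} = 48 + (1/6)p_{Brew}.
At p_{Brew} = 78: p_{Aroma} = 48 + (1/6)·78 = 61.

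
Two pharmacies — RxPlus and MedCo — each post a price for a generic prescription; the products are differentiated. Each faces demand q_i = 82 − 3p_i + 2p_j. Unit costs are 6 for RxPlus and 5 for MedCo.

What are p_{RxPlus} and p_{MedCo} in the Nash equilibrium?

RxPlus's profit: π = (p_{RxPlus} − 6)(82 − 3p_{RxPlus} + 2p_{MedCo}).
∂π/∂p_{RxPlus} = 100 − 6p_{RxPlus} + 2p_{MedCo} = 0 ⇒ p_{RxPlus} = 50/3 + (1/3)p_{MedCo}.
Similarly p_{MedCo} = 97/6 + (1/3)p_{RxPlus}.
Solving the two reaction functions simultaneously: (1 − (1/3)(1/3))p_{RxPlus} = 50/3 + (1/3)·(97/6), so (8/9)p_{RxPlus} = 397/18 and p_{RxPlus} = 24.8125.
Then p_{MedCo} = 97/6 + (1/3)·24.8125 = 24.4375.

24.8125, 24.4375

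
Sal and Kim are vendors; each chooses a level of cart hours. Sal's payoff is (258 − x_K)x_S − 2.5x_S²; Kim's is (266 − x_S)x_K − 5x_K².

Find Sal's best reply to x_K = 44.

42.8

Expanding Sal's payoff: 258x_S − x_Kx_S − 2.5x_S².
∂π/∂x_S = 258 − x_K − 5x_S = 0, so x_S = 51.6 − 0.2x_K.
At x_K = 44: x_S = 51.6 − 0.2·44 = 42.8.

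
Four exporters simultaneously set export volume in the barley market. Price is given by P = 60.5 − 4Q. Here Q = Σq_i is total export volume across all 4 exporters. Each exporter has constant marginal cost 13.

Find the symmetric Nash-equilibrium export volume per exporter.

A representative exporter's profit is π_i = q_i(60.5 − 4Q) − 13q_i, with Q = q_i + Σ_{j≠i} q_j.
First-order condition: 47.5 − 8q_i − 4Σ_{j≠i} q_j = 0.
With identical exporters, set every q_j = q: then 47.5 − 8q − 12q = 0, i.e. q = 47.5/20 = 2.375.

2.375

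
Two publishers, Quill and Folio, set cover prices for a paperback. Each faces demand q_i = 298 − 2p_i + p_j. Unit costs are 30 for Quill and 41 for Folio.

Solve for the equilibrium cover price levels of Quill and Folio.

Quill's profit: π = (p_{Quill} − 30)(298 − 2p_{Quill} + p_{Folio}).
∂π/∂p_{Quill} = 358 − 4p_{Quill} + p_{Folio} = 0 ⇒ p_{Quill} = 89.5 + 0.25p_{Folio}.
Similarly p_{Folio} = 95 + 0.25p_{Quill}.
Solving the two reaction functions simultaneously: (1 − (0.25)(0.25))p_{Quill} = 89.5 + 0.25·95, so 0.9375p_{Quill} = 113.25 and p_{Quill} = 120.8.
Then p_{Folio} = 95 + 0.25·120.8 = 125.2.

120.8, 125.2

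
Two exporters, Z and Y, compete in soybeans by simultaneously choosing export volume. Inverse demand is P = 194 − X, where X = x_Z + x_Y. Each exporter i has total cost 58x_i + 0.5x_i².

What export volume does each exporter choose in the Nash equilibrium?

Exporter Z's profit: π = x_Z(194 − (x_Z + x_Y)) − 58x_Z − 0.5x_Z².
∂π/∂x_Z = 136 − 3x_Z − x_Y = 0, so x_Z = 136/3 − (1/3)x_Y.
By symmetry x_Y = x_Z; substituting into the reaction function, (4/3)x_Z = 136/3 and x_Z = 34.

34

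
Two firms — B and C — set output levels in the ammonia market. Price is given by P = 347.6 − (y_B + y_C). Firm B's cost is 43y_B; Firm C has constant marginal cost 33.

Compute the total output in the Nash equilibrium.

206.4

Firm B's profit: π = y_B(347.6 − (y_B + y_C)) − 43y_B.
∂π/∂y_B = 304.6 − 2y_B − y_C = 0, so y_B = 152.3 − 0.5y_C.
By the same steps for C: y_C = 157.3 − 0.5y_B.
Solving the two reaction functions simultaneously: (1 − (−0.5)(−0.5))y_B = 152.3 − 0.5·157.3, so 0.75y_B = 73.65 and y_B = 98.2.
Then y_C = 157.3 − 0.5·98.2 = 108.2.
Total output: 98.2 + 108.2 = 206.4.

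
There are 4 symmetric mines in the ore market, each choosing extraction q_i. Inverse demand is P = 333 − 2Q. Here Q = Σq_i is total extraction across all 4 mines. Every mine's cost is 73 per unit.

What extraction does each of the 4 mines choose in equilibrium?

26

A representative mine's profit is π_i = q_i(333 − 2Q) − 73q_i, with Q = q_i + Σ_{j≠i} q_j.
First-order condition: 260 − 4q_i − 2Σ_{j≠i} q_j = 0.
Imposing symmetry (q_j = q for all j) turns Σ_{j≠i} q_j into 3q, so 260 = 10q and q = 26.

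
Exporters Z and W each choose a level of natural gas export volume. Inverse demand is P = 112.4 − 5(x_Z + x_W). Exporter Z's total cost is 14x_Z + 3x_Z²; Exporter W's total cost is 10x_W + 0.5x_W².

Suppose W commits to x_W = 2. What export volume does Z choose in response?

5.525

Exporter Z's profit: π = x_Z(112.4 − 5(x_Z + x_W)) − 14x_Z − 3x_Z².
∂π/∂x_Z = 98.4 − 16x_Z − 5x_W = 0, so x_Z = 6.15 − 0.3125x_W.
At x_W = 2: x_Z = 6.15 − 0.3125·2 = 5.525.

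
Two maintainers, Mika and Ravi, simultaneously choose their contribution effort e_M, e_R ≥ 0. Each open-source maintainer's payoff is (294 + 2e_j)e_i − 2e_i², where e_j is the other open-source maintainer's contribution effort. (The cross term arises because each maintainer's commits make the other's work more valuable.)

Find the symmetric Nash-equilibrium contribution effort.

147

Mika's payoff is (294 + 2e_R)e_M − 2e_M².
∂π/∂e_M = 294 + 2e_R − 4e_M = 0, so e_M = 73.5 + 0.5e_R.
The game is symmetric, so in equilibrium e_R = e_M: the reaction function gives 0.5e_M = 73.5, hence e_M = 147.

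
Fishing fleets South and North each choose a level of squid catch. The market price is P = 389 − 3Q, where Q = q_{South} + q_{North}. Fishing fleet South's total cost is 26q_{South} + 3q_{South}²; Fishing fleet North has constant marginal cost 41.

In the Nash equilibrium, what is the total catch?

67

Fishing fleet South's profit: π = q_{South}(389 − 3(q_{South} + q_{North})) − 26q_{South} − 3q_{South}².
∂π/∂q_{South} = 363 − 12q_{South} − 3q_{North} = 0, so q_{South} = 30.25 − 0.25q_{North}.
For North: ∂π/∂q_{North} = 348 − 6q_{North} − 3q_{South} = 0 ⇒ q_{North} = 58 − 0.5q_{South}.
Substituting the second reaction function into the first: q_{South} = 30.25 − 0.25(58 − 0.5q_{South}), which gives 0.875q_{South} = 15.75 ⇒ q_{South} = 18.
Then q_{North} = 58 − 0.5·18 = 49.
Total catch: 18 + 49 = 67.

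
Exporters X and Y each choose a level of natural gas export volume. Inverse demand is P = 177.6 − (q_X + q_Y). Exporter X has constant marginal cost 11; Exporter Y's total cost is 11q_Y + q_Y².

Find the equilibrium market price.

Exporter X's profit: π = q_X(177.6 − (q_X + q_Y)) − 11q_X.
∂π/∂q_X = 166.6 − 2q_X − q_Y = 0, so q_X = 83.3 − 0.5q_Y.
For Y: ∂π/∂q_Y = 166.6 − 4q_Y − q_X = 0 ⇒ q_Y = 41.65 − 0.25q_X.
Solving the two reaction functions simultaneously: (1 − (−0.5)(−0.25))q_X = 83.3 − 0.5·41.65, so 0.875q_X = 62.475 and q_X = 71.4.
Then q_Y = 41.65 − 0.25·71.4 = 23.8.
Equilibrium price: P = 177.6 − 95.2 = 82.4.

82.4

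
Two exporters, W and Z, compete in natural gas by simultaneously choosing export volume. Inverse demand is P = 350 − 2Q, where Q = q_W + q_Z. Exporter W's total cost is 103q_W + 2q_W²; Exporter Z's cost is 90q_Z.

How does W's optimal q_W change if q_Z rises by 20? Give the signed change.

Exporter W's profit: π = q_W(350 − 2(q_W + q_Z)) − 103q_W − 2q_W².
∂π/∂q_W = 247 − 8q_W − 2q_Z = 0, so q_W = 30.875 − 0.25q_Z.
The reaction-function slope is −0.25, so a 20-unit rise in q_Z moves q_W by −0.25 × 20 = −5. W's best response falls — the actions are strategic substitutes.

-5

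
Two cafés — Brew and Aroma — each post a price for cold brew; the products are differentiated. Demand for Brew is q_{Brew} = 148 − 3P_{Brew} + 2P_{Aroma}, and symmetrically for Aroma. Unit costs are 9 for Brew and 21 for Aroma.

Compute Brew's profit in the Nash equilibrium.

Brew's profit: π = (P_{Brew} − 9)(148 − 3P_{Brew} + 2P_{Aroma}).
∂π/∂P_{Brew} = 175 − 6P_{Brew} + 2P_{Aroma} = 0 ⇒ P_{Brew} = 175/6 + (1/3)P_{Aroma}.
Similarly P_{Aroma} = 211/6 + (1/3)P_{Brew}.
Plugging P_{Aroma} into Brew's best response: P_{Brew} = 175/6 + (1/3)(211/6 + (1/3)P_{Brew}) ⇒ (8/9)P_{Brew} = 368/9, so P_{Brew} = 46.
Then P_{Aroma} = 211/6 + (1/3)·46 = 50.5.
q_{Brew} = 148 − 3·46 + 2·50.5 = 111.
Profit = (46 − 9)·111 = 4107.

4107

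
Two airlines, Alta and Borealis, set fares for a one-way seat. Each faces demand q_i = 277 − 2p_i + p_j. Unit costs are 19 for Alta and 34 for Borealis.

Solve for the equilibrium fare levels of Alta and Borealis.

107, 113

Alta's profit: π = (p_{Alta} − 19)(277 − 2p_{Alta} + p_{Borealis}).
∂π/∂p_{Alta} = 315 − 4p_{Alta} + p_{Borealis} = 0 ⇒ p_{Alta} = 78.75 + 0.25p_{Borealis}.
Similarly p_{Borealis} = 86.25 + 0.25p_{Alta}.
Solving the two reaction functions simultaneously: (1 − (0.25)(0.25))p_{Alta} = 78.75 + 0.25·86.25, so 0.9375p_{Alta} = 100.3125 and p_{Alta} = 107.
Then p_{Borealis} = 86.25 + 0.25·107 = 113.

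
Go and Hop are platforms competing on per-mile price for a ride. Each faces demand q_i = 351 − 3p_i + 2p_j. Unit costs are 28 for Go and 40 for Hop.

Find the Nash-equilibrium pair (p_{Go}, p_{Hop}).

111, 115.5

Go's profit: π = (p_{Go} − 28)(351 − 3p_{Go} + 2p_{Hop}).
∂π/∂p_{Go} = 435 − 6p_{Go} + 2p_{Hop} = 0 ⇒ p_{Go} = 72.5 + (1/3)p_{Hop}.
Similarly p_{Hop} = 78.5 + (1/3)p_{Go}.
Solving the two reaction functions simultaneously: (1 − (1/3)(1/3))p_{Go} = 72.5 + (1/3)·78.5, so (8/9)p_{Go} = 296/3 and p_{Go} = 111.
Then p_{Hop} = 78.5 + (1/3)·111 = 115.5.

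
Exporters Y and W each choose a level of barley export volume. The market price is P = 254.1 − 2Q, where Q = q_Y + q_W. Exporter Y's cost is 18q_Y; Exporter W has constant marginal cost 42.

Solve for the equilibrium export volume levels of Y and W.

43.35, 31.35

Exporter Y's profit: π = q_Y(254.1 − 2(q_Y + q_W)) − 18q_Y.
∂π/∂q_Y = 236.1 − 4q_Y − 2q_W = 0, so q_Y = 59.025 − 0.5q_W.
By the same steps for W: q_W = 53.025 − 0.5q_Y.
Solving the two reaction functions simultaneously: (1 − (−0.5)(−0.5))q_Y = 59.025 − 0.5·53.025, so 0.75q_Y = 32.5125 and q_Y = 43.35.
Then q_W = 53.025 − 0.5·43.35 = 31.35.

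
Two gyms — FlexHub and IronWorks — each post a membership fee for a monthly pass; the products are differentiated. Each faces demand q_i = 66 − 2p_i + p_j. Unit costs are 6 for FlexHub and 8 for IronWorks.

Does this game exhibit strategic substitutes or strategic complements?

FlexHub's profit: π = (p_{FlexHub} − 6)(66 − 2p_{FlexHub} + p_{IronWorks}).
∂π/∂p_{FlexHub} = 78 − 4p_{FlexHub} + p_{IronWorks} = 0 ⇒ p_{FlexHub} = 19.5 + 0.25p_{IronWorks}.
The best-response slope dp_{FlexHub}/dp_{IronWorks} = 0.25 > 0: the reaction function is upward-sloping, so the choices are strategic complements.

strategic complements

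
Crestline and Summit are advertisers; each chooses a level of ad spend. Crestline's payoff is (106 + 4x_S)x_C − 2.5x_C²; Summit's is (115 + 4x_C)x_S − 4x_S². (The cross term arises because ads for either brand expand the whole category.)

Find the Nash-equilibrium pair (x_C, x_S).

54.5, 41.625

Expanding Crestline's payoff: 106x_C + 4x_Sx_C − 2.5x_C².
∂π/∂x_C = 106 + 4x_S − 5x_C = 0, so x_C = 21.2 + 0.8x_S.
Likewise for Summit: x_S = 14.375 + 0.5x_C.
Solving the two reaction functions simultaneously: (1 − (0.8)(0.5))x_C = 21.2 + 0.8·14.375, so 0.6x_C = 32.7 and x_C = 54.5.
Then x_S = 14.375 + 0.5·54.5 = 41.625.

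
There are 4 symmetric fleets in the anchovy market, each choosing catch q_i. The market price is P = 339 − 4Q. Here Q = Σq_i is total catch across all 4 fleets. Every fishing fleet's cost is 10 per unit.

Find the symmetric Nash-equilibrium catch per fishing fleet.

16.45

A representative fishing fleet's profit is π_i = q_i(339 − 4Q) − 10q_i, with Q = q_i + Σ_{j≠i} q_j.
First-order condition: 329 − 8q_i − 4Σ_{j≠i} q_j = 0.
In a symmetric equilibrium every fishing fleet chooses the same q, so Σ_{j≠i} q_j = 3q. The condition becomes 329 − 20q = 0, giving q = 329/20 = 16.45.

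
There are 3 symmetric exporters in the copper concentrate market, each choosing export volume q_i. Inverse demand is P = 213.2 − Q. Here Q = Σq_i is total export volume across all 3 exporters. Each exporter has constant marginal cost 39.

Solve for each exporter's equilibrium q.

A representative exporter's profit is π_i = q_i(213.2 − Q) − 39q_i, with Q = q_i + Σ_{j≠i} q_j.
First-order condition: 174.2 − 2q_i − Σ_{j≠i} q_j = 0.
Imposing symmetry (q_j = q for all j) turns Σ_{j≠i} q_j into 2q, so 174.2 = 4q and q = 43.55.

43.55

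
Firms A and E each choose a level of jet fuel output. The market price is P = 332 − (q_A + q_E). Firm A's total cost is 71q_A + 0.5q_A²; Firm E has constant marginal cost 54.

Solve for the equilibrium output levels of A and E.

Firm A's profit: π = q_A(332 − (q_A + q_E)) − 71q_A − 0.5q_A².
∂π/∂q_A = 261 − 3q_A − q_E = 0, so q_A = 87 − (1/3)q_E.
For E: ∂π/∂q_E = 278 − 2q_E − q_A = 0 ⇒ q_E = 139 − 0.5q_A.
Plugging q_E into A's best response: q_A = 87 − (1/3)(139 − 0.5q_A) ⇒ (5/6)q_A = 122/3, so q_A = 48.8.
Then q_E = 139 − 0.5·48.8 = 114.6.

48.8, 114.6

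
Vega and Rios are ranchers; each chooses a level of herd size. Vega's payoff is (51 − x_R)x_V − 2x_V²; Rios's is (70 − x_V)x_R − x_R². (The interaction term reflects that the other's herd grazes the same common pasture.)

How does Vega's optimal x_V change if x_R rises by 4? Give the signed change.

Expanding Vega's payoff: 51x_V − x_Rx_V − 2x_V².
∂π/∂x_V = 51 − x_R − 4x_V = 0, so x_V = 12.75 − 0.25x_R.
The reaction-function slope is −0.25, so a 4-unit rise in x_R moves x_V by −0.25 × 4 = −1. Vega's best response falls — the actions are strategic substitutes.

-1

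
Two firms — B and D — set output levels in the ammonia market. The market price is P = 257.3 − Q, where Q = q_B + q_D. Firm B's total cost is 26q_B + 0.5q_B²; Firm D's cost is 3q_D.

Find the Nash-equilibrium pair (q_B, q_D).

41.66, 106.32

Firm B's profit: π = q_B(257.3 − (q_B + q_D)) − 26q_B − 0.5q_B².
∂π/∂q_B = 231.3 − 3q_B − q_D = 0, so q_B = 77.1 − (1/3)q_D.
For D: ∂π/∂q_D = 254.3 − 2q_D − q_B = 0 ⇒ q_D = 127.15 − 0.5q_B.
Plugging q_D into B's best response: q_B = 77.1 − (1/3)(127.15 − 0.5q_B) ⇒ (5/6)q_B = 2083/60, so q_B = 41.66.
Then q_D = 127.15 − 0.5·41.66 = 106.32.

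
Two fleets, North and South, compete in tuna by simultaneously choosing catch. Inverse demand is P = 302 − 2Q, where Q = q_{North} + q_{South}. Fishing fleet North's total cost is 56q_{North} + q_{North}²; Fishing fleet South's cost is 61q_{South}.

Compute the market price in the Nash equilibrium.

Fishing fleet North's profit: π = q_{North}(302 − 2(q_{North} + q_{South})) − 56q_{North} − q_{North}².
∂π/∂q_{North} = 246 − 6q_{North} − 2q_{South} = 0, so q_{North} = 41 − (1/3)q_{South}.
For South: ∂π/∂q_{South} = 241 − 4q_{South} − 2q_{North} = 0 ⇒ q_{South} = 60.25 − 0.5q_{North}.
Solving the two reaction functions simultaneously: (1 − (−1/3)(−0.5))q_{North} = 41 − (1/3)·60.25, so (5/6)q_{North} = 251/12 and q_{North} = 25.1.
Then q_{South} = 60.25 − 0.5·25.1 = 47.7.
Equilibrium price: P = 302 − 2·72.8 = 156.4.

156.4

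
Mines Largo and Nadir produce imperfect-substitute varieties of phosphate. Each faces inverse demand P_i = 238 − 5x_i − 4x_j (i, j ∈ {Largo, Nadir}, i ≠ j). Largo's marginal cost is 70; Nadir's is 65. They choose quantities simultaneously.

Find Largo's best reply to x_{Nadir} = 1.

16.4

Mine Largo's profit: π = x_{Largo}(238 − 5x_{Largo} − 4x_{Nadir}) − 70x_{Largo}.
∂π/∂x_{Largo} = 168 − 10x_{Largo} − 4x_{Nadir} = 0 ⇒ x_{Largo} = 16.8 − 0.4x_{Nadir}.
At x_{Nadir} = 1: x_{Largo} = 16.8 − 0.4·1 = 16.4.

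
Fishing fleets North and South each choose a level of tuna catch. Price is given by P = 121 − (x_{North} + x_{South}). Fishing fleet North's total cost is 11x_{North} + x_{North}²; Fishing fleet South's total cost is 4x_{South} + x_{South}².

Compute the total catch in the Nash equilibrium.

45.4

Fishing fleet North's profit: π = x_{North}(121 − (x_{North} + x_{South})) − 11x_{North} − x_{North}².
∂π/∂x_{North} = 110 − 4x_{North} − x_{South} = 0, so x_{North} = 27.5 − 0.25x_{South}.
By the same steps for South: x_{South} = 29.25 − 0.25x_{North}.
Substituting the second reaction function into the first: x_{North} = 27.5 − 0.25(29.25 − 0.25x_{North}), which gives 0.9375x_{North} = 20.1875 ⇒ x_{North} = 323/15.
Then x_{South} = 29.25 − 0.25·(323/15) = 358/15.
Total catch: 323/15 + 358/15 = 45.4.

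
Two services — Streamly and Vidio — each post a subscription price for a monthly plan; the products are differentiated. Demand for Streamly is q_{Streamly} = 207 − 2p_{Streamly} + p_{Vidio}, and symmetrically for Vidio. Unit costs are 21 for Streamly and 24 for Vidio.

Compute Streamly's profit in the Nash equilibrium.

Streamly's profit: π = (p_{Streamly} − 21)(207 − 2p_{Streamly} + p_{Vidio}).
∂π/∂p_{Streamly} = 249 − 4p_{Streamly} + p_{Vidio} = 0 ⇒ p_{Streamly} = 62.25 + 0.25p_{Vidio}.
Similarly p_{Vidio} = 63.75 + 0.25p_{Streamly}.
Solving the two reaction functions simultaneously: (1 − (0.25)(0.25))p_{Streamly} = 62.25 + 0.25·63.75, so 0.9375p_{Streamly} = 78.1875 and p_{Streamly} = 83.4.
Then p_{Vidio} = 63.75 + 0.25·83.4 = 84.6.
q_{Streamly} = 207 − 2·83.4 + 84.6 = 124.8.
Profit = (83.4 − 21)·124.8 = 7787.52.

7787.52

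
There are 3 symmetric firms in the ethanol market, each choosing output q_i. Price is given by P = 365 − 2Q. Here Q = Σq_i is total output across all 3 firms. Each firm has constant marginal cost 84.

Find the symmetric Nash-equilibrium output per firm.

35.125

A representative firm's profit is π_i = q_i(365 − 2Q) − 84q_i, with Q = q_i + Σ_{j≠i} q_j.
First-order condition: 281 − 4q_i − 2Σ_{j≠i} q_j = 0.
Imposing symmetry (q_j = q for all j) turns Σ_{j≠i} q_j into 2q, so 281 = 8q and q = 35.125.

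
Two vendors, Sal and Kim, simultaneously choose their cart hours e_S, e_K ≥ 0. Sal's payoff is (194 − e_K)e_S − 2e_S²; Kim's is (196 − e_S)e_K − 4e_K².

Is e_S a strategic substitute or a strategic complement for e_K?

strategic substitutes

Expanding Sal's payoff: 194e_S − e_Ke_S − 2e_S².
∂π/∂e_S = 194 − e_K − 4e_S = 0, so e_S = 48.5 − 0.25e_K.
The best-response slope de_S/de_K = −0.25 < 0: the reaction function is downward-sloping, so the choices are strategic substitutes.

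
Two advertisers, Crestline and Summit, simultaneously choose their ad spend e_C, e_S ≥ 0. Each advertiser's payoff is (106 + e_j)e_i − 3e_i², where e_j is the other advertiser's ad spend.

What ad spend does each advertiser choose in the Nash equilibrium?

21.2

Crestline's payoff is (106 + e_S)e_C − 3e_C².
∂π/∂e_C = 106 + e_S − 6e_C = 0, so e_C = 53/3 + (1/6)e_S.
By symmetry e_S = e_C; substituting into the reaction function, (5/6)e_C = 53/3 and e_C = 21.2.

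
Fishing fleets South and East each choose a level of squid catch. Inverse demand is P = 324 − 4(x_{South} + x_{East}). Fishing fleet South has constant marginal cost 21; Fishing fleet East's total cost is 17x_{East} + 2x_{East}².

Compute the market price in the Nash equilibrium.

141.4

Fishing fleet South's profit: π = x_{South}(324 − 4(x_{South} + x_{East})) − 21x_{South}.
∂π/∂x_{South} = 303 − 8x_{South} − 4x_{East} = 0, so x_{South} = 37.875 − 0.5x_{East}.
For East: ∂π/∂x_{East} = 307 − 12x_{East} − 4x_{South} = 0 ⇒ x_{East} = 307/12 − (1/3)x_{South}.
Plugging x_{East} into South's best response: x_{South} = 37.875 − 0.5(307/12 − (1/3)x_{South}) ⇒ (5/6)x_{South} = 301/12, so x_{South} = 30.1.
Then x_{East} = 307/12 − (1/3)·30.1 = 15.55.
Equilibrium price: P = 324 − 4·45.65 = 141.4.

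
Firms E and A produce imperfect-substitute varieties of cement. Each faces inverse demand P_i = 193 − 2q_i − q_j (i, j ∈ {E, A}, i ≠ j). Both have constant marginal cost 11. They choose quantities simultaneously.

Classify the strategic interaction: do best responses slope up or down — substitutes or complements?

Firm E's profit: π = q_E(193 − 2q_E − q_A) − 11q_E.
∂π/∂q_E = 182 − 4q_E − q_A = 0 ⇒ q_E = 45.5 − 0.25q_A.
The best-response slope dq_E/dq_A = −0.25 < 0: the reaction function is downward-sloping, so the choices are strategic substitutes.

strategic substitutes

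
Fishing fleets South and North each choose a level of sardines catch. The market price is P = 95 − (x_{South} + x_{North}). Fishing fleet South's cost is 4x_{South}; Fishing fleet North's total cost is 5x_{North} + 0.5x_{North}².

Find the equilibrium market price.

40.6

Fishing fleet South's profit: π = x_{South}(95 − (x_{South} + x_{North})) − 4x_{South}.
∂π/∂x_{South} = 91 − 2x_{South} − x_{North} = 0, so x_{South} = 45.5 − 0.5x_{North}.
For North: ∂π/∂x_{North} = 90 − 3x_{North} − x_{South} = 0 ⇒ x_{North} = 30 − (1/3)x_{South}.
Solving the two reaction functions simultaneously: (1 − (−0.5)(−1/3))x_{South} = 45.5 − 0.5·30, so (5/6)x_{South} = 30.5 and x_{South} = 36.6.
Then x_{North} = 30 − (1/3)·36.6 = 17.8.
Equilibrium price: P = 95 − 54.4 = 40.6.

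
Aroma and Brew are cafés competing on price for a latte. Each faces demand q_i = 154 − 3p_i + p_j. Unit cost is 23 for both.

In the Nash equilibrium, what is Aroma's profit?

1399.68

Aroma's profit: π = (p_{Aroma} − 23)(154 − 3p_{Aroma} + p_{Brew}).
∂π/∂p_{Aroma} = 223 − 6p_{Aroma} + p_{Brew} = 0 ⇒ p_{Aroma} = 223/6 + (1/6)p_{Brew}.
The game is symmetric, so in equilibrium p_{Brew} = p_{Aroma}: the reaction function gives (5/6)p_{Aroma} = 223/6, hence p_{Aroma} = 44.6.
q_{Aroma} = 154 − 3·44.6 + 44.6 = 64.8.
Profit = (44.6 − 23)·64.8 = 1399.68.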